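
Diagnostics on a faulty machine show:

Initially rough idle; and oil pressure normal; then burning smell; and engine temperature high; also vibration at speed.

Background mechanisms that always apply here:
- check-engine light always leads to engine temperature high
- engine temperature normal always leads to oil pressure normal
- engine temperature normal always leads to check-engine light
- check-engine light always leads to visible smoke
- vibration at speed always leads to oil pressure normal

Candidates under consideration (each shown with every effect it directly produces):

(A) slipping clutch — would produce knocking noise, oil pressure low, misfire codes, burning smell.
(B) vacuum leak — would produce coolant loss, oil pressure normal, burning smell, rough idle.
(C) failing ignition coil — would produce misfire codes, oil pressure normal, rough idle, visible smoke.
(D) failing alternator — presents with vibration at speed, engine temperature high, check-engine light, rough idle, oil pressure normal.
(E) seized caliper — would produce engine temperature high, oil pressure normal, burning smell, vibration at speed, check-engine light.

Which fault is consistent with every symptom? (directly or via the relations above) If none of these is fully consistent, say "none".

Checking each candidate against the observations:
(A) slipping clutch — fails on rough idle, oil pressure normal, engine temperature high, vibration at speed (predicts oil pressure low, not oil pressure normal)
(B) vacuum leak — rough idle match; oil pressure normal match; burning smell match; engine temperature high miss; vibration at speed miss
(C) failing ignition coil — rough idle match; oil pressure normal match; burning smell miss; engine temperature high miss; vibration at speed miss
(D) failing alternator — rough idle match; oil pressure normal match; burning smell miss; engine temperature high match; vibration at speed match
(E) seized caliper — rough idle miss; oil pressure normal match; burning smell match; engine temperature high match; vibration at speed match
None of the listed candidates fits everything.

none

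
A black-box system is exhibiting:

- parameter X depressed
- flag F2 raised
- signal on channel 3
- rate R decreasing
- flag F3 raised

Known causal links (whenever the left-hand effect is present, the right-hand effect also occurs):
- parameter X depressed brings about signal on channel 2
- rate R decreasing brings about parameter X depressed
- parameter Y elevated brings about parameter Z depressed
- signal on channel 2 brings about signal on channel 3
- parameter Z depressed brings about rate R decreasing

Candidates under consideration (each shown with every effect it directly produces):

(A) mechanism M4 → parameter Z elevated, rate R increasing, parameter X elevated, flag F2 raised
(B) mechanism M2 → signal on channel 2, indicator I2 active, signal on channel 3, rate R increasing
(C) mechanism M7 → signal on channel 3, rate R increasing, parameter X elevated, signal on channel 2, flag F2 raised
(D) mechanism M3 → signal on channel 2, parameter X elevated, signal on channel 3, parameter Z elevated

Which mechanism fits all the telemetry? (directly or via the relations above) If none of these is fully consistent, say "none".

Per-candidate check:
(A) mechanism M4 — fails on parameter X depressed, signal on channel 3, rate R decreasing, flag F3 raised (predicts parameter X elevated, not parameter X depressed; predicts rate R increasing, not rate R decreasing)
(B) mechanism M2 — fails on parameter X depressed, flag F2 raised, rate R decreasing, flag F3 raised (predicts rate R increasing, not rate R decreasing)
(C) mechanism M7 — parameter X depressed miss; flag F2 raised match; signal on channel 3 match; rate R decreasing miss; flag F3 raised miss
(D) mechanism M3 — fails on parameter X depressed, flag F2 raised, rate R decreasing, flag F3 raised (predicts parameter X elevated, not parameter X depressed)
None of the listed candidates fits everything.

none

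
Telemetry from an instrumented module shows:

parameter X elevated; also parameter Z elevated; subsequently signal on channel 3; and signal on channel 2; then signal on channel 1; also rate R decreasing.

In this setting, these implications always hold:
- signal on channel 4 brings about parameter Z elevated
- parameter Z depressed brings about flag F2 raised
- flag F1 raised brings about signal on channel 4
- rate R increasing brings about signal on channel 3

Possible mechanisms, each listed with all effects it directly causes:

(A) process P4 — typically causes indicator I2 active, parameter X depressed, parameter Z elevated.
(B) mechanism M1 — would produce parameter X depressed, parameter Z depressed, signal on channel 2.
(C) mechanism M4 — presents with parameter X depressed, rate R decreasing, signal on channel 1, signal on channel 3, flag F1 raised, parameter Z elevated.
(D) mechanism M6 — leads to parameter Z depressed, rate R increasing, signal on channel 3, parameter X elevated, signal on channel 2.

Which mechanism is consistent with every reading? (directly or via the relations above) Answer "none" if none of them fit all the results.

Checking each candidate against the observations:
(A) process P4 — fails on parameter X elevated, signal on channel 3, signal on channel 2, signal on channel 1, rate R decreasing (predicts parameter X depressed, not parameter X elevated)
(B) mechanism M1 — parameter X elevated NO; parameter Z elevated NO; signal on channel 3 NO; signal on channel 2 yes; signal on channel 1 NO; rate R decreasing NO
(C) mechanism M4 — fails on parameter X elevated, signal on channel 2 (predicts parameter X depressed, not parameter X elevated)
(D) mechanism M6 — parameter X elevated yes; parameter Z elevated NO; signal on channel 3 yes; signal on channel 2 yes; signal on channel 1 NO; rate R decreasing NO
None of the listed candidates fits everything.

none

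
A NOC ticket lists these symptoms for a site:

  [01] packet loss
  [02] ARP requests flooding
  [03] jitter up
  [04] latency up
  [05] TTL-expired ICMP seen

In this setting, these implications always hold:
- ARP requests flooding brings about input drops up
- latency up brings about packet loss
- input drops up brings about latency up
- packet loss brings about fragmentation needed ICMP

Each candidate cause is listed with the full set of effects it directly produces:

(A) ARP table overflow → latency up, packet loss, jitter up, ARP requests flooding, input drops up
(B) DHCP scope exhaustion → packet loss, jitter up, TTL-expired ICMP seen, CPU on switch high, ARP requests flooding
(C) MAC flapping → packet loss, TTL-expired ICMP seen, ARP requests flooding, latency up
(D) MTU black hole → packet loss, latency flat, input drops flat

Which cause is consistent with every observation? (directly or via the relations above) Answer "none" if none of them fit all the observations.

Per-candidate check:
(A) ARP table overflow — packet loss match; ARP requests flooding match; jitter up match; latency up match; TTL-expired ICMP seen miss
(B) DHCP scope exhaustion — accounts for every observation (latency up by ARP requests flooding → input drops up → latency up)
(C) MAC flapping — does not account for jitter up
(D) MTU black hole — fails on ARP requests flooding, jitter up, latency up, TTL-expired ICMP seen (predicts latency flat, not latency up)
(B) is the only candidate with no mismatches.

B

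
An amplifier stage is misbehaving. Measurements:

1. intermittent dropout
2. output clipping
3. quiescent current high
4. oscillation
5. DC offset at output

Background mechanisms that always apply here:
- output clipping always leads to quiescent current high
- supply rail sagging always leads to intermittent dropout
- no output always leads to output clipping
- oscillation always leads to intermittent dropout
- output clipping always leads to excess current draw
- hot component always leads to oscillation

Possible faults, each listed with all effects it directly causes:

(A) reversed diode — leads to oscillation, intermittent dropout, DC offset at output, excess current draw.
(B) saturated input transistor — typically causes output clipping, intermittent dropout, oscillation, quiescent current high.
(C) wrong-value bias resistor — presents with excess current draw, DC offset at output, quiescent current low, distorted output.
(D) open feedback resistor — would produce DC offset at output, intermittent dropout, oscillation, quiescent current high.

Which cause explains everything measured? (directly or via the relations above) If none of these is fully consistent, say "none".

none

Testing each hypothesis:
(A) reversed diode — intermittent dropout yes; output clipping NO; quiescent current high NO; oscillation yes; DC offset at output yes
(B) saturated input transistor — intermittent dropout yes; output clipping yes; quiescent current high yes; oscillation yes; DC offset at output NO
(C) wrong-value bias resistor — intermittent dropout NO; output clipping NO; quiescent current high NO; oscillation NO; DC offset at output yes
(D) open feedback resistor — intermittent dropout yes; output clipping NO; quiescent current high yes; oscillation yes; DC offset at output yes
Every candidate fails on at least one observation.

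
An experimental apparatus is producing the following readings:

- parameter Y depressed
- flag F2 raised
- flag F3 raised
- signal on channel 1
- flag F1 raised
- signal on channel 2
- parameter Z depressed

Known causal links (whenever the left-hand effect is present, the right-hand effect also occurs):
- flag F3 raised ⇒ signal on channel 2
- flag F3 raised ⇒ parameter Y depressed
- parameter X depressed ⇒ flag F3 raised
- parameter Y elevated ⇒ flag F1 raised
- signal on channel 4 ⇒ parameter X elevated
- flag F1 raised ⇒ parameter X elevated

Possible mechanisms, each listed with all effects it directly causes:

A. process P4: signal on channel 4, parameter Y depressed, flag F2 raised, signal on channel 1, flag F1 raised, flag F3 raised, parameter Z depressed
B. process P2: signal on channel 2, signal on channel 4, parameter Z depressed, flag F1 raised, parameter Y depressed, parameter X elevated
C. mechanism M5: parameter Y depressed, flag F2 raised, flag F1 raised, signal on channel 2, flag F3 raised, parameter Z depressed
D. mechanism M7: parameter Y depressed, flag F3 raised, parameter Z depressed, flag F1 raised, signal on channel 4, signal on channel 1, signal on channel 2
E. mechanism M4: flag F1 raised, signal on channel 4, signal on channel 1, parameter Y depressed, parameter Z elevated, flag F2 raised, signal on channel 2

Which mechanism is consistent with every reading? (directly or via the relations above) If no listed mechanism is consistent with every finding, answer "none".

A

Per-candidate check:
(A) process P4 — parameter Y depressed match; flag F2 raised match; flag F3 raised match; signal on channel 1 match; flag F1 raised match; signal on channel 2 match (via flag F3 raised → signal on channel 2); parameter Z depressed match
(B) process P2 — does not account for flag F2 raised, flag F3 raised, signal on channel 1
(C) mechanism M5 — does not account for signal on channel 1
(D) mechanism M7 — parameter Y depressed match; flag F2 raised miss; flag F3 raised match; signal on channel 1 match; flag F1 raised match; signal on channel 2 match; parameter Z depressed match
(E) mechanism M4 — fails on flag F3 raised, parameter Z depressed (predicts parameter Z elevated, not parameter Z depressed)
(A) is the only candidate with no mismatches.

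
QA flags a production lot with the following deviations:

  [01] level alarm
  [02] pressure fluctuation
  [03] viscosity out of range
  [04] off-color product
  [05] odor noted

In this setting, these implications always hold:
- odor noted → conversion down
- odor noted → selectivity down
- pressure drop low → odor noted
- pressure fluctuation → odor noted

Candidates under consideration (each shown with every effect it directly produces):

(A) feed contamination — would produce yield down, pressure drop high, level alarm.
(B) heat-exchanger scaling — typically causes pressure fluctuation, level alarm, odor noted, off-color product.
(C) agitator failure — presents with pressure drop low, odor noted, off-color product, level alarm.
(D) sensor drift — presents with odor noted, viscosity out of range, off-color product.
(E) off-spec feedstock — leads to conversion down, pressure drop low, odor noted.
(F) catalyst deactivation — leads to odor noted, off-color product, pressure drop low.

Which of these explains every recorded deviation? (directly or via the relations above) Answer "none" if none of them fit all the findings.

none

For each candidate, compare predicted effects to what was observed:
(A) feed contamination — does not account for pressure fluctuation, viscosity out of range, off-color product, odor noted
(B) heat-exchanger scaling — level alarm ✓; pressure fluctuation ✓; viscosity out of range ✗; off-color product ✓; odor noted ✓
(C) agitator failure — level alarm ✓; pressure fluctuation ✗; viscosity out of range ✗; off-color product ✓; odor noted ✓
(D) sensor drift — does not account for level alarm, pressure fluctuation
(E) off-spec feedstock — level alarm ✗; pressure fluctuation ✗; viscosity out of range ✗; off-color product ✗; odor noted ✓
(F) catalyst deactivation — level alarm ✗; pressure fluctuation ✗; viscosity out of range ✗; off-color product ✓; odor noted ✓
No candidate is consistent with all observations.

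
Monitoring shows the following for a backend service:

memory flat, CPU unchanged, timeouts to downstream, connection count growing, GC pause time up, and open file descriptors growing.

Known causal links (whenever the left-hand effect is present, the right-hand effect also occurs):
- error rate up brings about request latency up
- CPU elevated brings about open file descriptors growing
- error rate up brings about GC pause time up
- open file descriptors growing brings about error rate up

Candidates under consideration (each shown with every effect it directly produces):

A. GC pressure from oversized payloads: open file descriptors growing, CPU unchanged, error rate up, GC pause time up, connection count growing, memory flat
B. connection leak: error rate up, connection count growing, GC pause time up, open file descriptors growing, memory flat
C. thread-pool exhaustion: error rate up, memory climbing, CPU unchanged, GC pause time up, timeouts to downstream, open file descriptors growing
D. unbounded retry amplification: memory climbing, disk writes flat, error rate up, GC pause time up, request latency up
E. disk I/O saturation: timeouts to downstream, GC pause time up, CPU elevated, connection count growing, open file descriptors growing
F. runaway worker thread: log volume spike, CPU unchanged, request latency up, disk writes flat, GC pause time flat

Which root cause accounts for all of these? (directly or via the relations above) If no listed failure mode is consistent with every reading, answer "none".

For each candidate, compare predicted effects to what was observed:
(A) GC pressure from oversized payloads — memory flat yes; CPU unchanged yes; timeouts to downstream NO; connection count growing yes; GC pause time up yes; open file descriptors growing yes
(B) connection leak — memory flat yes; CPU unchanged NO; timeouts to downstream NO; connection count growing yes; GC pause time up yes; open file descriptors growing yes
(C) thread-pool exhaustion — fails on memory flat, connection count growing (predicts memory climbing, not memory flat)
(D) unbounded retry amplification — memory flat NO; CPU unchanged NO; timeouts to downstream NO; connection count growing NO; GC pause time up yes; open file descriptors growing NO
(E) disk I/O saturation — fails on memory flat, CPU unchanged (predicts CPU elevated, not CPU unchanged)
(F) runaway worker thread — memory flat NO; CPU unchanged yes; timeouts to downstream NO; connection count growing NO; GC pause time up NO; open file descriptors growing NO
None of the listed candidates fits everything.

none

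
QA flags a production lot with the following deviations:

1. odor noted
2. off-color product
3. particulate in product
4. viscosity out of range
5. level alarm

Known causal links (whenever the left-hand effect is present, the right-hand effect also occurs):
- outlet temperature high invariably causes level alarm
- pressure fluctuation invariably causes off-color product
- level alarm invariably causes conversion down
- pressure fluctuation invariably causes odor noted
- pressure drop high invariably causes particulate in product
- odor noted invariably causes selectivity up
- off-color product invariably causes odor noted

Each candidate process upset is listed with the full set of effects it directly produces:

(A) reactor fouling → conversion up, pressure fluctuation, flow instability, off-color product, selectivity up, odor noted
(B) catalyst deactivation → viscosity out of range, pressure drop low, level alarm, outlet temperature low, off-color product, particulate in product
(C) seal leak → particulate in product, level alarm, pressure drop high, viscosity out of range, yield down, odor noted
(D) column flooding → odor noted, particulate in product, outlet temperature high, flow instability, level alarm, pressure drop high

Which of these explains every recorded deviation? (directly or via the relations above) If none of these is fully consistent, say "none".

B

For each candidate, compare predicted effects to what was observed:
(A) reactor fouling — odor noted +; off-color product +; particulate in product -; viscosity out of range -; level alarm -
(B) catalyst deactivation — accounts for every observation (odor noted by off-color product → odor noted)
(C) seal leak — odor noted +; off-color product -; particulate in product +; viscosity out of range +; level alarm +
(D) column flooding — does not account for off-color product, viscosity out of range
(B) is the only candidate with no mismatches.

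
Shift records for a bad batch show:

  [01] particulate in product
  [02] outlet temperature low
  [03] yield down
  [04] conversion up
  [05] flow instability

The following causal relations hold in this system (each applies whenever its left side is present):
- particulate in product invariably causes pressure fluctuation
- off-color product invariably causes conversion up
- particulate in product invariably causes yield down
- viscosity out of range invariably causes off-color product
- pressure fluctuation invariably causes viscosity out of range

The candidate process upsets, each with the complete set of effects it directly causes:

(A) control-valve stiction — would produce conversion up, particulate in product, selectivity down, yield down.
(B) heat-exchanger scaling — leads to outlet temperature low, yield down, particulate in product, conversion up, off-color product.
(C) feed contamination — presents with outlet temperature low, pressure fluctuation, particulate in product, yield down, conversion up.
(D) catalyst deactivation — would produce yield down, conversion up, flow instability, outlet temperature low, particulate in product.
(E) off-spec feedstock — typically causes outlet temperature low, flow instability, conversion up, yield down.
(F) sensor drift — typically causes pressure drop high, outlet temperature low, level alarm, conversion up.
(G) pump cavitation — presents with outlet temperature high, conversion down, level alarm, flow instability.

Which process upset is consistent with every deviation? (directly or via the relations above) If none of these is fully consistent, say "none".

D

For each candidate, compare predicted effects to what was observed:
(A) control-valve stiction — particulate in product +; outlet temperature low -; yield down +; conversion up +; flow instability -
(B) heat-exchanger scaling — does not account for flow instability
(C) feed contamination — particulate in product +; outlet temperature low +; yield down +; conversion up +; flow instability -
(D) catalyst deactivation — particulate in product +; outlet temperature low +; yield down +; conversion up +; flow instability +
(E) off-spec feedstock — does not account for particulate in product
(F) sensor drift — particulate in product -; outlet temperature low +; yield down -; conversion up +; flow instability -
(G) pump cavitation — fails on particulate in product, outlet temperature low, yield down, conversion up (predicts outlet temperature high, not outlet temperature low; predicts conversion down, not conversion up)
Only (D) is consistent with every observation.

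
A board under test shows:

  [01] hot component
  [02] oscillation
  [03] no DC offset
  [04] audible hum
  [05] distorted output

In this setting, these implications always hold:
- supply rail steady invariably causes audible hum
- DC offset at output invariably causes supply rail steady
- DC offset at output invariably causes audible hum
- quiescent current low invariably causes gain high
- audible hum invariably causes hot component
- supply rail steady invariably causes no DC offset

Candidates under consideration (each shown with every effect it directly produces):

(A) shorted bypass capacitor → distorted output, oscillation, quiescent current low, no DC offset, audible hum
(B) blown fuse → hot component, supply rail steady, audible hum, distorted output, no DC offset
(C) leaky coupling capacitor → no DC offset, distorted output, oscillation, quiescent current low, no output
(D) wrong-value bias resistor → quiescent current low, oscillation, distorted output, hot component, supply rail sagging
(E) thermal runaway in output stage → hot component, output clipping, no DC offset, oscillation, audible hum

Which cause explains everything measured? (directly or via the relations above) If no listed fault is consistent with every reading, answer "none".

A

Checking each candidate against the observations:
(A) shorted bypass capacitor — hot component + (via audible hum → hot component); oscillation +; no DC offset +; audible hum +; distorted output +
(B) blown fuse — hot component +; oscillation -; no DC offset +; audible hum +; distorted output +
(C) leaky coupling capacitor — does not account for hot component, audible hum
(D) wrong-value bias resistor — hot component +; oscillation +; no DC offset -; audible hum -; distorted output +
(E) thermal runaway in output stage — does not account for distorted output
(A) is the only candidate with no mismatches.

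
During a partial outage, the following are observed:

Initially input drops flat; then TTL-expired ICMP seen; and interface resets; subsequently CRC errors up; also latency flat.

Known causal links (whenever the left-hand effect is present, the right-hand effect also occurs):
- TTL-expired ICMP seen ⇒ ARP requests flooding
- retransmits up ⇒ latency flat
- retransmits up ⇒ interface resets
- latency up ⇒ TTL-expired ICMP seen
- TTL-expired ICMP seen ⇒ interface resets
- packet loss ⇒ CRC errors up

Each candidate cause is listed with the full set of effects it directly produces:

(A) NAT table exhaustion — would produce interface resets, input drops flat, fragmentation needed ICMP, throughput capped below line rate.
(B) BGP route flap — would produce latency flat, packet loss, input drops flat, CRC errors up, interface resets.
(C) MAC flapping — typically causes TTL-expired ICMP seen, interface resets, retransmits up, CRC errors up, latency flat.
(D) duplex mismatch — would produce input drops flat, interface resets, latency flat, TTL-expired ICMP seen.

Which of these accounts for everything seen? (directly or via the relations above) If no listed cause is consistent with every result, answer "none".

none

Testing each hypothesis:
(A) NAT table exhaustion — does not account for TTL-expired ICMP seen, CRC errors up, latency flat
(B) BGP route flap — does not account for TTL-expired ICMP seen
(C) MAC flapping — input drops flat NO; TTL-expired ICMP seen yes; interface resets yes; CRC errors up yes; latency flat yes
(D) duplex mismatch — input drops flat yes; TTL-expired ICMP seen yes; interface resets yes; CRC errors up NO; latency flat yes
No candidate is consistent with all observations.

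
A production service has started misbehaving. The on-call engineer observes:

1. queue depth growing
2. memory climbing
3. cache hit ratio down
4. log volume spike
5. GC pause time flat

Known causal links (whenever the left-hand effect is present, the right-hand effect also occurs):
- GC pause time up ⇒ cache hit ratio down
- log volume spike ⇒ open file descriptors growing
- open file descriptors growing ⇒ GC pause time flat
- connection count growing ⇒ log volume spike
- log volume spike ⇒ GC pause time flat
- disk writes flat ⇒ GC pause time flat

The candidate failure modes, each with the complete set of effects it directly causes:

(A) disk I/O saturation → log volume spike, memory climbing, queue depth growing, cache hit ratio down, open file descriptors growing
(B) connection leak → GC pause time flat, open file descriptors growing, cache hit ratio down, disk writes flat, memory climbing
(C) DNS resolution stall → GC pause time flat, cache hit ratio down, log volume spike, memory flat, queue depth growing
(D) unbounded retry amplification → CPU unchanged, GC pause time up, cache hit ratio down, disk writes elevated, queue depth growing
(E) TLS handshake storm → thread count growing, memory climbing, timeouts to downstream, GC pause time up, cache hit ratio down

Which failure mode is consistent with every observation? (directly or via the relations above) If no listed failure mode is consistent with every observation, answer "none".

Checking each candidate against the observations:
(A) disk I/O saturation — queue depth growing +; memory climbing +; cache hit ratio down +; log volume spike +; GC pause time flat + (through open file descriptors growing → GC pause time flat)
(B) connection leak — does not account for queue depth growing, log volume spike
(C) DNS resolution stall — fails on memory climbing (predicts memory flat, not memory climbing)
(D) unbounded retry amplification — fails on memory climbing, log volume spike, GC pause time flat (predicts GC pause time up, not GC pause time flat)
(E) TLS handshake storm — queue depth growing -; memory climbing +; cache hit ratio down +; log volume spike -; GC pause time flat -
Only (A) is consistent with every observation.

A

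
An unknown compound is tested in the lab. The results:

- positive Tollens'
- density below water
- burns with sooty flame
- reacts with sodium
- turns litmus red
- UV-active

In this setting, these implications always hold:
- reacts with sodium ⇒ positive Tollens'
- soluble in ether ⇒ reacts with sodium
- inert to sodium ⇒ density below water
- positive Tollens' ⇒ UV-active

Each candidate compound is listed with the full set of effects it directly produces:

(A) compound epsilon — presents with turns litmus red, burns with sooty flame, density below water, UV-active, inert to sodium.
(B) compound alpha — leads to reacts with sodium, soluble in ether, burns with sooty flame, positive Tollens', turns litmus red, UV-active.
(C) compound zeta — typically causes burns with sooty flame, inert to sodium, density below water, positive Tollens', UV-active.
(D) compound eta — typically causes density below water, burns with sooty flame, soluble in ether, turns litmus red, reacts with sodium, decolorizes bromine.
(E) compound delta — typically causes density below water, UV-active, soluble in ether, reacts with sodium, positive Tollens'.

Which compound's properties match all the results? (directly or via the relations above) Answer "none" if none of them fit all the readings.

Testing each hypothesis:
(A) compound epsilon — positive Tollens' miss; density below water match; burns with sooty flame match; reacts with sodium miss; turns litmus red match; UV-active match
(B) compound alpha — does not account for density below water
(C) compound zeta — fails on reacts with sodium, turns litmus red (predicts inert to sodium, not reacts with sodium)
(D) compound eta — accounts for every observation (positive Tollens' by reacts with sodium → positive Tollens')
(E) compound delta — positive Tollens' match; density below water match; burns with sooty flame miss; reacts with sodium match; turns litmus red miss; UV-active match
(D) alone accounts for all the evidence.

D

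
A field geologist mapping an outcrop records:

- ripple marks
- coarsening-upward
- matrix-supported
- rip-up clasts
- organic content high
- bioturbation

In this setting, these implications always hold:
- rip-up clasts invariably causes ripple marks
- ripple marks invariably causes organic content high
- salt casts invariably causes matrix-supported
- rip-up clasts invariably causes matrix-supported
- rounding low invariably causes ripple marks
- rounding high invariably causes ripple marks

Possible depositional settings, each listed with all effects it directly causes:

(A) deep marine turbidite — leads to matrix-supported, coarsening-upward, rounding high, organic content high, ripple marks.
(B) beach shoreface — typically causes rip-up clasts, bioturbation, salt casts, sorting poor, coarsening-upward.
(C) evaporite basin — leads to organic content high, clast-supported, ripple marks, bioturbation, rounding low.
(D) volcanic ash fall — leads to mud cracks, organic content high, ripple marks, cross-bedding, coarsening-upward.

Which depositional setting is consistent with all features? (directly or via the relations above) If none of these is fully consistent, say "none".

Checking each candidate against the observations:
(A) deep marine turbidite — does not account for rip-up clasts, bioturbation
(B) beach shoreface — ripple marks yes (via rip-up clasts → ripple marks); coarsening-upward yes; matrix-supported yes (via salt casts → matrix-supported); rip-up clasts yes; organic content high yes (via rip-up clasts → ripple marks → organic content high); bioturbation yes
(C) evaporite basin — ripple marks yes; coarsening-upward NO; matrix-supported NO; rip-up clasts NO; organic content high yes; bioturbation yes
(D) volcanic ash fall — does not account for matrix-supported, rip-up clasts, bioturbation
(B) alone accounts for all the evidence.

B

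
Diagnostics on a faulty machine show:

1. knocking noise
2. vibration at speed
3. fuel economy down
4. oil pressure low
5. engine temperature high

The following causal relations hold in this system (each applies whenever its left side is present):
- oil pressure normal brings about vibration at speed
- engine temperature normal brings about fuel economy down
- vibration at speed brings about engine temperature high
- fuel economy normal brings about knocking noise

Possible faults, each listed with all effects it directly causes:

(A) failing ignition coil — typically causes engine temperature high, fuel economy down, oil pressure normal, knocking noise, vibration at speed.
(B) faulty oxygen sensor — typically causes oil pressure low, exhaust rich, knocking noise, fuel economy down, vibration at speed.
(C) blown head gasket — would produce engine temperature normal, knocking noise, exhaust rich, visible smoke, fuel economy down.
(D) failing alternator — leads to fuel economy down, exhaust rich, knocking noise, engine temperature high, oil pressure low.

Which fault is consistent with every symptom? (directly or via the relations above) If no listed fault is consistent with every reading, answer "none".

Testing each hypothesis:
(A) failing ignition coil — knocking noise ✓; vibration at speed ✓; fuel economy down ✓; oil pressure low ✗; engine temperature high ✓
(B) faulty oxygen sensor — knocking noise ✓; vibration at speed ✓; fuel economy down ✓; oil pressure low ✓; engine temperature high ✓ (through vibration at speed → engine temperature high)
(C) blown head gasket — knocking noise ✓; vibration at speed ✗; fuel economy down ✓; oil pressure low ✗; engine temperature high ✗
(D) failing alternator — does not account for vibration at speed
(B) alone accounts for all the evidence.

B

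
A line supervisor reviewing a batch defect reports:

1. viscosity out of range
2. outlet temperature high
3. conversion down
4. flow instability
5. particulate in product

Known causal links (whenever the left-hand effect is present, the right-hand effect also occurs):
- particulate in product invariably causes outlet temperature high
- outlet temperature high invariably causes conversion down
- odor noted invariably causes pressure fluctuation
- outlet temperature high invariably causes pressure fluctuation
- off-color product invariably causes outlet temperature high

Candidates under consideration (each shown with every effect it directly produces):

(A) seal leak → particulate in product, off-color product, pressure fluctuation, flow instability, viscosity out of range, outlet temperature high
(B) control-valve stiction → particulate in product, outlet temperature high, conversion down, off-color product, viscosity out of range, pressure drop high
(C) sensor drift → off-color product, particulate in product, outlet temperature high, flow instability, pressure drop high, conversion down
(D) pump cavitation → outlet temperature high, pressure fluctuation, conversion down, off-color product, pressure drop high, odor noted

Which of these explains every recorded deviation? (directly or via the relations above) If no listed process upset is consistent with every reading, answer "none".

Testing each hypothesis:
(A) seal leak — viscosity out of range match; outlet temperature high match; conversion down match (through outlet temperature high → conversion down); flow instability match; particulate in product match
(B) control-valve stiction — viscosity out of range match; outlet temperature high match; conversion down match; flow instability miss; particulate in product match
(C) sensor drift — viscosity out of range miss; outlet temperature high match; conversion down match; flow instability match; particulate in product match
(D) pump cavitation — viscosity out of range miss; outlet temperature high match; conversion down match; flow instability miss; particulate in product miss
Only (A) is consistent with every observation.

A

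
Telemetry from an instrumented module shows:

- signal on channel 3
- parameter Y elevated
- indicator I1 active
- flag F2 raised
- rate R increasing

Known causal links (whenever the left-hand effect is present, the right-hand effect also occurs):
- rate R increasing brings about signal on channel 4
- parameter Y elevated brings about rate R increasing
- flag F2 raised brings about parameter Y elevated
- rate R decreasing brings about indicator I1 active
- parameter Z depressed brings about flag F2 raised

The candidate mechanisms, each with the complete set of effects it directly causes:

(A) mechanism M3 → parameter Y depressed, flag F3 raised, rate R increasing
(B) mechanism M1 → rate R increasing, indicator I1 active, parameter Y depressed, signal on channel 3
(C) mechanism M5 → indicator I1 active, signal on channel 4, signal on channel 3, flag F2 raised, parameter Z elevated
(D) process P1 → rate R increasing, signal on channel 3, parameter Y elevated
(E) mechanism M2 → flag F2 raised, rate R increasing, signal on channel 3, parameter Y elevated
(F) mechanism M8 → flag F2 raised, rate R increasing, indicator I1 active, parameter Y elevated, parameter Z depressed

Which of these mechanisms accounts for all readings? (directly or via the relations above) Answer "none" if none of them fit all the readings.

For each candidate, compare predicted effects to what was observed:
(A) mechanism M3 — fails on signal on channel 3, parameter Y elevated, indicator I1 active, flag F2 raised (predicts parameter Y depressed, not parameter Y elevated)
(B) mechanism M1 — signal on channel 3 match; parameter Y elevated miss; indicator I1 active match; flag F2 raised miss; rate R increasing match
(C) mechanism M5 — signal on channel 3 match; parameter Y elevated match (through flag F2 raised → parameter Y elevated); indicator I1 active match; flag F2 raised match; rate R increasing match (through flag F2 raised → parameter Y elevated → rate R increasing)
(D) process P1 — does not account for indicator I1 active, flag F2 raised
(E) mechanism M2 — signal on channel 3 match; parameter Y elevated match; indicator I1 active miss; flag F2 raised match; rate R increasing match
(F) mechanism M8 — does not account for signal on channel 3
Only (C) is consistent with every observation.

C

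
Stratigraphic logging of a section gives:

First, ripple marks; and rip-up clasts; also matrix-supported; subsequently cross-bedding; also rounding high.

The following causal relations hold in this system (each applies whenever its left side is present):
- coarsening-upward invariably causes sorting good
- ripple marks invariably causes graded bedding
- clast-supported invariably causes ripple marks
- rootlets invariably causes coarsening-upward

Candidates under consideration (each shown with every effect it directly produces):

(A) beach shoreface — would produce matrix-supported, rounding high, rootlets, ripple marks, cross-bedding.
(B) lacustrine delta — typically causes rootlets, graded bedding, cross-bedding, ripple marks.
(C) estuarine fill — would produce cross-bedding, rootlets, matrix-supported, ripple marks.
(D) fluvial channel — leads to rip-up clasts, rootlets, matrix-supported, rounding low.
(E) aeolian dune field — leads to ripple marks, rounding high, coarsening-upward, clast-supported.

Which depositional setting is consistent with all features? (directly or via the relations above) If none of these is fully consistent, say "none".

none

Testing each hypothesis:
(A) beach shoreface — does not account for rip-up clasts
(B) lacustrine delta — ripple marks ✓; rip-up clasts ✗; matrix-supported ✗; cross-bedding ✓; rounding high ✗
(C) estuarine fill — ripple marks ✓; rip-up clasts ✗; matrix-supported ✓; cross-bedding ✓; rounding high ✗
(D) fluvial channel — fails on ripple marks, cross-bedding, rounding high (predicts rounding low, not rounding high)
(E) aeolian dune field — ripple marks ✓; rip-up clasts ✗; matrix-supported ✗; cross-bedding ✗; rounding high ✓
None of the listed candidates fits everything.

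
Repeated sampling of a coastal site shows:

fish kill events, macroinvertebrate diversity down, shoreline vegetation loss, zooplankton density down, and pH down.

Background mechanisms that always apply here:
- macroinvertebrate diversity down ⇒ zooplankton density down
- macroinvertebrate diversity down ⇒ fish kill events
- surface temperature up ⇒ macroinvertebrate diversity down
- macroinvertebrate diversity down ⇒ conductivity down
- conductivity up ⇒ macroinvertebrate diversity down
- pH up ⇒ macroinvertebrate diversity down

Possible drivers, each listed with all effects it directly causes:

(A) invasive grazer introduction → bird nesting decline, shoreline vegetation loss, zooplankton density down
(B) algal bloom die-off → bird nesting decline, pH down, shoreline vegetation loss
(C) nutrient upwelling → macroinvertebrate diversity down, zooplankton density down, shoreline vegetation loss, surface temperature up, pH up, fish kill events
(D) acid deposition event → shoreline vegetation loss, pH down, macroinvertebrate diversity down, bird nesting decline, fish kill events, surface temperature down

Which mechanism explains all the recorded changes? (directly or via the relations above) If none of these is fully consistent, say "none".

D

Testing each hypothesis:
(A) invasive grazer introduction — does not account for fish kill events, macroinvertebrate diversity down, pH down
(B) algal bloom die-off — does not account for fish kill events, macroinvertebrate diversity down, zooplankton density down
(C) nutrient upwelling — fish kill events +; macroinvertebrate diversity down +; shoreline vegetation loss +; zooplankton density down +; pH down -
(D) acid deposition event — fish kill events +; macroinvertebrate diversity down +; shoreline vegetation loss +; zooplankton density down + (through macroinvertebrate diversity down → zooplankton density down); pH down +
Only (D) is consistent with every observation.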